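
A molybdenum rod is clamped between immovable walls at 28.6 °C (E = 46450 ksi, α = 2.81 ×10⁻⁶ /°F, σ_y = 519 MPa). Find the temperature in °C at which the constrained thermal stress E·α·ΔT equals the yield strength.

E = 46450 ksi = 320.3 GPa.
α = 2.81×10⁻⁶/°F × 9/5 = 5.06×10⁻⁶/K.
E·α·ΔT = 519.0 MPa ⇒ ΔT = 519.0 / (320.3×10³ × 5.06×10⁻⁶) = 320.4 K.
T = 28.6 + 320.4 = 349.0 °C.

349 °C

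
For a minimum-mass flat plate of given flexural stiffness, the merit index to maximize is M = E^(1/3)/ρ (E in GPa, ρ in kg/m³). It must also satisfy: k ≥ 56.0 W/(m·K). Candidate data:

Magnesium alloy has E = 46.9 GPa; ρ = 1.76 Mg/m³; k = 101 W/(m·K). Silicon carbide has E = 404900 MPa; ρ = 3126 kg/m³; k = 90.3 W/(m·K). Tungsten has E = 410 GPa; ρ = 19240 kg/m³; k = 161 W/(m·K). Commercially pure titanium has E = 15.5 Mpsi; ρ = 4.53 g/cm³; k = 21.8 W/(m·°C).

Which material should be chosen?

Screen on constraints: k ≥ 56.0 W/(m·K). Survivors: magnesium alloy, silicon carbide, tungsten.
Convert each candidate to consistent units, then evaluate M:
  magnesium alloy: E = 46.90 GPa, ρ = 1760 kg/m³
  silicon carbide: E = 404.9 GPa, ρ = 3126 kg/m³
  tungsten: E = 410.0 GPa, ρ = 19240 kg/m³
  silicon carbide: M = 2.37×10⁻³
  magnesium alloy: M = 2.05×10⁻³
  tungsten: M = 0.386×10⁻³
Silicon carbide ranks first.

silicon carbide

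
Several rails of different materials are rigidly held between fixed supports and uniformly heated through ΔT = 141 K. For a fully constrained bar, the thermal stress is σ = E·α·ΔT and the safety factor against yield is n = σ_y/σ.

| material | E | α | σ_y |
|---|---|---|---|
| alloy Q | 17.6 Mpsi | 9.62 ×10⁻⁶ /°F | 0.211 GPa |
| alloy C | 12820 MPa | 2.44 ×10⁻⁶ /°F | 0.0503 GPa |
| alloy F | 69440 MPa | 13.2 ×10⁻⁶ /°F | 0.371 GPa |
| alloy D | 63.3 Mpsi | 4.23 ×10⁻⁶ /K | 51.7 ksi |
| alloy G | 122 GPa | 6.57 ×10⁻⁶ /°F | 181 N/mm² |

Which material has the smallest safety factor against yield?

alloy Q

Per material, after unit conversion:
  alloy Q: E = 121.3, α = 17.3, σ_y = 211.0 → σ = 296 MPa, n = 0.712
  alloy C: E = 12.82, α = 4.39, σ_y = 50.30 → σ = 7.94 MPa, n = 6.34
  alloy F: E = 69.44, α = 23.8, σ_y = 371.0 → σ = 233 MPa, n = 1.59
  alloy D: E = 436.4, α = 4.23, σ_y = 356.5 → σ = 260 MPa, n = 1.37
  alloy G: E = 122.0, α = 11.8, σ_y = 181.0 → σ = 203 MPa, n = 0.890
Smallest n: alloy Q with n = 0.712.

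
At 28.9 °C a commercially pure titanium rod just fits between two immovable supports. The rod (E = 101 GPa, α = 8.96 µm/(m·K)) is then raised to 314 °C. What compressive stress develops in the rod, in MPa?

258 MPa

ΔT = 285.1 K. Constrained thermal stress σ = E·α·ΔT = 101.0×10³ MPa × 8.96×10⁻⁶ × 285.1 = 258 MPa (compressive).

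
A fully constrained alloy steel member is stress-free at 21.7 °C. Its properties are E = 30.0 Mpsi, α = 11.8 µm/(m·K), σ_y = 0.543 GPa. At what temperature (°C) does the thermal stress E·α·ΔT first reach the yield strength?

E = 30.0 Mpsi = 206.8 GPa.
σ_y = 0.543 GPa = 543.0 MPa.
E·α·ΔT = 543.0 MPa ⇒ ΔT = 543.0 / (206.8×10³ × 11.8×10⁻⁶) = 222.5 K.
T = 21.7 + 222.5 = 244.2 °C.

244 °C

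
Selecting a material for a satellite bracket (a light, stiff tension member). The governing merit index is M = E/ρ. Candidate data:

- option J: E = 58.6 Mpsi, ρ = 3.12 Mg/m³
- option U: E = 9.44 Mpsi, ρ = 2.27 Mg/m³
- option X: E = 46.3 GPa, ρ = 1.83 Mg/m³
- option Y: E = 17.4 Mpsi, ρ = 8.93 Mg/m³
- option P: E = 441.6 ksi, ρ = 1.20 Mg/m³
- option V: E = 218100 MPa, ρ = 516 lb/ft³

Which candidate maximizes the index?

Normalizing units and computing the index:
  option J: E = 404.0 GPa, ρ = 3120 kg/m³
  option U: E = 65.09 GPa, ρ = 2270 kg/m³
  option X: E = 46.30 GPa, ρ = 1830 kg/m³
  option Y: E = 120.0 GPa, ρ = 8930 kg/m³
  option P: E = 3.045 GPa, ρ = 1200 kg/m³
  option V: E = 218.1 GPa, ρ = 8266 kg/m³
  option J: M = 129 MN·m/kg
  option U: M = 28.7 MN·m/kg
  option V: M = 26.4 MN·m/kg
  option X: M = 25.3 MN·m/kg
  option Y: M = 13.4 MN·m/kg
  option P: M = 2.54 MN·m/kg
The maximum is for option J.

option J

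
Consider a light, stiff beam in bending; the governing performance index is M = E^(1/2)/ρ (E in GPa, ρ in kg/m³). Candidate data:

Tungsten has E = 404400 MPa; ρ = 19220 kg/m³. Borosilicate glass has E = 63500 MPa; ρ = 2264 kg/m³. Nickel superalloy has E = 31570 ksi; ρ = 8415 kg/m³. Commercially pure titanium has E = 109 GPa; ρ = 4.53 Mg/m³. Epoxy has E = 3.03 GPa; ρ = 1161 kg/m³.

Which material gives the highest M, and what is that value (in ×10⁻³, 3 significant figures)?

Putting every candidate on a common basis:
  tungsten: E = 404.4 GPa, ρ = 19220 kg/m³
  borosilicate glass: E = 63.50 GPa, ρ = 2264 kg/m³
  nickel superalloy: E = 217.7 GPa, ρ = 8415 kg/m³
  commercially pure titanium: E = 109.0 GPa, ρ = 4530 kg/m³
  epoxy: E = 3.030 GPa, ρ = 1161 kg/m³
  borosilicate glass: M = 3.52×10⁻³
  commercially pure titanium: M = 2.30×10⁻³
  nickel superalloy: M = 1.75×10⁻³
  epoxy: M = 1.50×10⁻³
  tungsten: M = 1.05×10⁻³
Borosilicate glass has the largest M.

borosilicate glass, M = 3.52×10⁻³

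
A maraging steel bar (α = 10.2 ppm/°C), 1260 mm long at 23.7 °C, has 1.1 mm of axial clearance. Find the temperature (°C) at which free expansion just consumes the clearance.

α·L₀·ΔT = 1.1 mm ⇒ ΔT = 1.1 / (10.2×10⁻⁶ × 1260.0) = 85.59 K.
T = 23.7 + 85.59 = 109.3 °C.

109 °C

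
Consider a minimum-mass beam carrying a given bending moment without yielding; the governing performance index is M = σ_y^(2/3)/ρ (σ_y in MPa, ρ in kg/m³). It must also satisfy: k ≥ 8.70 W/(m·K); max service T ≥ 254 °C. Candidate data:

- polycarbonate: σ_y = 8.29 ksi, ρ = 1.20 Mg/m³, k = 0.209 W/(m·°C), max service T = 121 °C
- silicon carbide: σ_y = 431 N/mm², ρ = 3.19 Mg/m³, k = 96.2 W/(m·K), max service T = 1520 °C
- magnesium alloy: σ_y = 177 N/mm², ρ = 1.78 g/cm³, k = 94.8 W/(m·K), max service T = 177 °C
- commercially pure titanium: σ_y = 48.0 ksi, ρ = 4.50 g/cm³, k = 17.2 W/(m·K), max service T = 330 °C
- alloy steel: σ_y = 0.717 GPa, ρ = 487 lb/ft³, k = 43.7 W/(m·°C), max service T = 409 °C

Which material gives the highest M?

silicon carbide

Screen on constraints: k ≥ 8.70 W/(m·K); max service T ≥ 254 °C. Survivors: silicon carbide, commercially pure titanium, alloy steel.
After converting to SI:
  silicon carbide: σ_y = 431.0 MPa, ρ = 3190 kg/m³
  commercially pure titanium: σ_y = 330.9 MPa, ρ = 4500 kg/m³
  alloy steel: σ_y = 717.0 MPa, ρ = 7801 kg/m³
  silicon carbide: M = 17.9×10⁻³
  commercially pure titanium: M = 10.6×10⁻³
  alloy steel: M = 10.3×10⁻³
Silicon carbide ranks first.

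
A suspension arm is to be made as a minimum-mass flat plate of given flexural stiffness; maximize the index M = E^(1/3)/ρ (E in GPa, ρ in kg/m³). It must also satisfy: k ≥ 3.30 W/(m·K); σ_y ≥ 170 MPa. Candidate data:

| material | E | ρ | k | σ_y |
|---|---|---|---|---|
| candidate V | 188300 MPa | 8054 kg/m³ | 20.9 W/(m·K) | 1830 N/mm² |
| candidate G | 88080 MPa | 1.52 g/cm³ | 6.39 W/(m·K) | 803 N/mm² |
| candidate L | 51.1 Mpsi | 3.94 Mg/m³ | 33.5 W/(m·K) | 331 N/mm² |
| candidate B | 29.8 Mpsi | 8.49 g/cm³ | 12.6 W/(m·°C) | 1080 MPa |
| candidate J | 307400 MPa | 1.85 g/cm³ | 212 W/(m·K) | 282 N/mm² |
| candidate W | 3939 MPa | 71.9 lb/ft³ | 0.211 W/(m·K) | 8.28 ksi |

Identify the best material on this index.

candidate J

Screen on constraints: k ≥ 3.30 W/(m·K); σ_y ≥ 170 MPa. Survivors: candidate V, candidate G, candidate L, candidate B, candidate J.
Putting every candidate on a common basis:
  candidate V: E = 188.3 GPa, ρ = 8054 kg/m³
  candidate G: E = 88.08 GPa, ρ = 1520 kg/m³
  candidate L: E = 352.3 GPa, ρ = 3940 kg/m³
  candidate B: E = 205.5 GPa, ρ = 8490 kg/m³
  candidate J: E = 307.4 GPa, ρ = 1850 kg/m³
  candidate J: M = 3.65×10⁻³
  candidate G: M = 2.93×10⁻³
  candidate L: M = 1.79×10⁻³
  candidate V: M = 0.712×10⁻³
  candidate B: M = 0.695×10⁻³
The maximum is for candidate J.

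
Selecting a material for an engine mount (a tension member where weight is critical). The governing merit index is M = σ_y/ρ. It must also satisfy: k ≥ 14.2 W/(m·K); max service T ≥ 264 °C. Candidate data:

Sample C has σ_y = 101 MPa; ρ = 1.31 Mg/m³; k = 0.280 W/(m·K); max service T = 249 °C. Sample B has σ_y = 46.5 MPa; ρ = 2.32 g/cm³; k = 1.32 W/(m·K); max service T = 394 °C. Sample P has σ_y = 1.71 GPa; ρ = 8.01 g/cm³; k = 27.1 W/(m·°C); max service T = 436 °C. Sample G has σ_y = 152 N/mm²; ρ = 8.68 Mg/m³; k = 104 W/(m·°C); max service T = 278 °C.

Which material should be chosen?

Screen on constraints: k ≥ 14.2 W/(m·K); max service T ≥ 264 °C. Survivors: sample P, sample G.
Normalizing units and computing the index:
  sample P: σ_y = 1710 MPa, ρ = 8010 kg/m³
  sample G: σ_y = 152.0 MPa, ρ = 8680 kg/m³
  sample P: M = 213 kN·m/kg
  sample G: M = 17.5 kN·m/kg
Sample P ranks first.

sample P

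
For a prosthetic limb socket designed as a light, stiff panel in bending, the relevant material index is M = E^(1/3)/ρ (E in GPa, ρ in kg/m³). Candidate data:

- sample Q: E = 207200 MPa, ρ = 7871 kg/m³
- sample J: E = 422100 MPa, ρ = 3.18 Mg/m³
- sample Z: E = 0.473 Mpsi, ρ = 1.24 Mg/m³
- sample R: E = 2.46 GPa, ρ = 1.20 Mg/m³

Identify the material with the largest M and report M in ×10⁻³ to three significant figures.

Normalizing units and computing the index:
  sample Q: E = 207.2 GPa, ρ = 7871 kg/m³
  sample J: E = 422.1 GPa, ρ = 3180 kg/m³
  sample Z: E = 3.261 GPa, ρ = 1240 kg/m³
  sample R: E = 2.460 GPa, ρ = 1200 kg/m³
  sample J: M = 2.36×10⁻³
  sample Z: M = 1.20×10⁻³
  sample R: M = 1.12×10⁻³
  sample Q: M = 0.752×10⁻³
Highest index: sample J.

sample J, M = 2.36×10⁻³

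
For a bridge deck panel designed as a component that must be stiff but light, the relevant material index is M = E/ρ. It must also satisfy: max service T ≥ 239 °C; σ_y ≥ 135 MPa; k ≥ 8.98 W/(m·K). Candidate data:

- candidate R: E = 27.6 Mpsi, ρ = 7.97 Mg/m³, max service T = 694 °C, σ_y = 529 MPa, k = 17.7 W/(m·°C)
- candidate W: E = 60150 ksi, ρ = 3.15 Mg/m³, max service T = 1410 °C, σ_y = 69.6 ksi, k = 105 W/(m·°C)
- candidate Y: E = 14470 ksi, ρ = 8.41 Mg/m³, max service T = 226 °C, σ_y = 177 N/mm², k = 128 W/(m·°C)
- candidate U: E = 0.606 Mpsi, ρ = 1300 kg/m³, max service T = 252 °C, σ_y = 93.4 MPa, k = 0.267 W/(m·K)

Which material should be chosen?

candidate W

Screen on constraints: max service T ≥ 239 °C; σ_y ≥ 135 MPa; k ≥ 8.98 W/(m·K). Survivors: candidate R, candidate W.
Convert each candidate to consistent units, then evaluate M:
  candidate R: E = 190.3 GPa, ρ = 7970 kg/m³
  candidate W: E = 414.7 GPa, ρ = 3150 kg/m³
  candidate W: M = 132 MN·m/kg
  candidate R: M = 23.9 MN·m/kg
Candidate W has the largest M.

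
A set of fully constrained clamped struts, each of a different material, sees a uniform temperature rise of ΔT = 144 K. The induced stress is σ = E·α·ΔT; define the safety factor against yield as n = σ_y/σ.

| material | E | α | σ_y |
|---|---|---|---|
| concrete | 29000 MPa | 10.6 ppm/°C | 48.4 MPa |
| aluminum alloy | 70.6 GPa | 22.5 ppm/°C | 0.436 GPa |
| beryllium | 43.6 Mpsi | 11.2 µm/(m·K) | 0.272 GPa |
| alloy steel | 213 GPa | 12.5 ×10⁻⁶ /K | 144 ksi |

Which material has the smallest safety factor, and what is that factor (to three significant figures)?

beryllium, n = 0.561

Converting E to GPa, α to ×10⁻⁶/K, σ_y to MPa, then σ and n for each:
  concrete: E = 29.00, α = 10.6, σ_y = 48.40 → σ = 44.3 MPa, n = 1.09
  aluminum alloy: E = 70.60, α = 22.5, σ_y = 436.0 → σ = 229 MPa, n = 1.91
  beryllium: E = 300.6, α = 11.2, σ_y = 272.0 → σ = 485 MPa, n = 0.561
  alloy steel: E = 213.0, α = 12.5, σ_y = 992.8 → σ = 383 MPa, n = 2.59
Beryllium has the lowest safety factor, n = 0.561.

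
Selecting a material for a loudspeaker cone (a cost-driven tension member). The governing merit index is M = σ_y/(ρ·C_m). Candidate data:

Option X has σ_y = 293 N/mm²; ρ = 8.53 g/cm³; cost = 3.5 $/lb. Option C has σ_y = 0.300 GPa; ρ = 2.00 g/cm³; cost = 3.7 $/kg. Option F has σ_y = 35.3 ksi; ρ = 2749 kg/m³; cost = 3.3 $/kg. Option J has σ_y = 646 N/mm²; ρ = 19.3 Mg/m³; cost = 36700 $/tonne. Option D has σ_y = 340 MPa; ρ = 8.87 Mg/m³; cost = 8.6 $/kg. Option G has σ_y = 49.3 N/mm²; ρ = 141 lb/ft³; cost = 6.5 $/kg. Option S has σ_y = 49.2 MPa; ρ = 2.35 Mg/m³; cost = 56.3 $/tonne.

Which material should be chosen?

Normalizing units and computing the index:
  option X: σ_y = 293.0 MPa, ρ = 8530 kg/m³, cost = 7.716 $/kg
  option C: σ_y = 300.0 MPa, ρ = 2000 kg/m³, cost = 3.700 $/kg
  option F: σ_y = 243.4 MPa, ρ = 2749 kg/m³, cost = 3.300 $/kg
  option J: σ_y = 646.0 MPa, ρ = 19300 kg/m³, cost = 36.70 $/kg
  option D: σ_y = 340.0 MPa, ρ = 8870 kg/m³, cost = 8.600 $/kg
  option G: σ_y = 49.30 MPa, ρ = 2259 kg/m³, cost = 6.500 $/kg
  option S: σ_y = 49.20 MPa, ρ = 2350 kg/m³, cost = 0.05630 $/kg
  option S: M = 372 kN·m per $
  option C: M = 40.5 kN·m per $
  option F: M = 26.8 kN·m per $
  option D: M = 4.46 kN·m per $
  option X: M = 4.45 kN·m per $
  option G: M = 3.36 kN·m per $
  option J: M = 0.912 kN·m per $
The maximum is for option S.

option S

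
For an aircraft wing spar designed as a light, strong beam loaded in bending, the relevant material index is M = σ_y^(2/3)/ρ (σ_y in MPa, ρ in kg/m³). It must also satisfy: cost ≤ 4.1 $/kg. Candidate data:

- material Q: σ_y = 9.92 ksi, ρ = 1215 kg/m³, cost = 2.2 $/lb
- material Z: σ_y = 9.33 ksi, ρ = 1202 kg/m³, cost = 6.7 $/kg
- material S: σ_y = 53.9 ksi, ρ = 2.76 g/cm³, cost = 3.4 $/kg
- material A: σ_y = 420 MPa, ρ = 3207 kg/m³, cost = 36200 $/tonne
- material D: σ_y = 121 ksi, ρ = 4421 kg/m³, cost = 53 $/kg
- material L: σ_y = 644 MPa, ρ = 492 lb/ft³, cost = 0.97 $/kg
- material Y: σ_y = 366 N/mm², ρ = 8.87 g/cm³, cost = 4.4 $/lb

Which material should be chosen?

Screen on constraints: cost ≤ 4.1 $/kg. Survivors: material S, material L.
Convert each candidate to consistent units, then evaluate M:
  material S: σ_y = 371.6 MPa, ρ = 2760 kg/m³
  material L: σ_y = 644.0 MPa, ρ = 7881 kg/m³
  material S: M = 18.7×10⁻³
  material L: M = 9.46×10⁻³
Material S has the largest M.

material S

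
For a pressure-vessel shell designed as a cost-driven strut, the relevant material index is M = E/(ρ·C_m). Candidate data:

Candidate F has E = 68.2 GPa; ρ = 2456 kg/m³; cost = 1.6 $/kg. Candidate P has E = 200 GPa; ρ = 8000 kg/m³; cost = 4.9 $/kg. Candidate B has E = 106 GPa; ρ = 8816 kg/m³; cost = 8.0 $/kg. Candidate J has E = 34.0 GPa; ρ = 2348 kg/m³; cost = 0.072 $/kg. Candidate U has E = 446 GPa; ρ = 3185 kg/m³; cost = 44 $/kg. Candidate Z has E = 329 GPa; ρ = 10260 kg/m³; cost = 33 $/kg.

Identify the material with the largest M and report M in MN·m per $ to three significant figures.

Evaluate M for each candidate:
  candidate J: M = 201 MN·m per $
  candidate F: M = 17.4 MN·m per $
  candidate P: M = 5.10 MN·m per $
  candidate U: M = 3.18 MN·m per $
  candidate B: M = 1.50 MN·m per $
  candidate Z: M = 0.972 MN·m per $
The maximum is for candidate J.

candidate J, M = 201 MN·m per $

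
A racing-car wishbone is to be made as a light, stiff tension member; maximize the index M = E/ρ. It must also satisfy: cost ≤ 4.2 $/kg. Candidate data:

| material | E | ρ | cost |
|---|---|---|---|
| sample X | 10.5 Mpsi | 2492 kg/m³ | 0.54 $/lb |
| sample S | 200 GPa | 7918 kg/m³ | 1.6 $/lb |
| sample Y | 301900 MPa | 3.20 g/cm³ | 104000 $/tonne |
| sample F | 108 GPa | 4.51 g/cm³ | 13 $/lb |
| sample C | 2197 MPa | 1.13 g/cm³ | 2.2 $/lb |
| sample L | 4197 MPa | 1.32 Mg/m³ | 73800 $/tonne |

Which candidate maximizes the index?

sample X

Screen on constraints: cost ≤ 4.2 $/kg. Survivors: sample X, sample S.
Normalizing units and computing the index:
  sample X: E = 72.39 GPa, ρ = 2492 kg/m³
  sample S: E = 200.0 GPa, ρ = 7918 kg/m³
  sample X: M = 29.1 MN·m/kg
  sample S: M = 25.3 MN·m/kg
Highest index: sample X.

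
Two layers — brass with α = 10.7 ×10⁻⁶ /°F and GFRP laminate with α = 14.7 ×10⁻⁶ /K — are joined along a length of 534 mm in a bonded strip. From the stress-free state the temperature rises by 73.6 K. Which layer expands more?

brass

brass: α = 10.7×10⁻⁶/°F × 9/5 = 19.3×10⁻⁶/K.
α(brass) = 19.3×10⁻⁶/K vs α(GFRP laminate) = 14.7×10⁻⁶/K.
Higher α expands more for the same ΔT: brass.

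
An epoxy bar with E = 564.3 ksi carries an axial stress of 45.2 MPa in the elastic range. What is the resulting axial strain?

0.0116

E = 564.3 ksi = 3.891 GPa = 3891 MPa.
ε = σ/E = 45.2 / 3891 = 0.0116.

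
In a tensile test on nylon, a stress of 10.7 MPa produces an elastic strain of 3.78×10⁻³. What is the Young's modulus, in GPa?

2.83 GPa

E = σ/ε = 10.7 MPa / 3.78×10⁻³ = 2831 MPa = 2.83 GPa.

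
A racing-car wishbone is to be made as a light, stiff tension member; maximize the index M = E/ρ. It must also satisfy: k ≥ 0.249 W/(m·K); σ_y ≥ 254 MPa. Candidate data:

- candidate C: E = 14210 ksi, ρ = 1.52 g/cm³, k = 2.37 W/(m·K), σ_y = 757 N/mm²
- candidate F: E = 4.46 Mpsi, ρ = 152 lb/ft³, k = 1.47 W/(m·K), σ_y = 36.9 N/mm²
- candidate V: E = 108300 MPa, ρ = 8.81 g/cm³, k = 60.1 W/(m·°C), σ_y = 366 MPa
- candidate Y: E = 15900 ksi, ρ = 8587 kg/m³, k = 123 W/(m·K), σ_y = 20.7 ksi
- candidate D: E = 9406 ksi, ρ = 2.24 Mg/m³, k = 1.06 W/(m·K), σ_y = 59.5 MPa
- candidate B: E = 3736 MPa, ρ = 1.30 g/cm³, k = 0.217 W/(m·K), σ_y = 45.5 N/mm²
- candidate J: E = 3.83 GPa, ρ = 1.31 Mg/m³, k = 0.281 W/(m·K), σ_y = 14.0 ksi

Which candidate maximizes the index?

Screen on constraints: k ≥ 0.249 W/(m·K); σ_y ≥ 254 MPa. Survivors: candidate C, candidate V.
Convert each candidate to consistent units, then evaluate M:
  candidate C: E = 97.97 GPa, ρ = 1520 kg/m³
  candidate V: E = 108.3 GPa, ρ = 8810 kg/m³
  candidate C: M = 64.5 MN·m/kg
  candidate V: M = 12.3 MN·m/kg
The maximum is for candidate C.

candidate C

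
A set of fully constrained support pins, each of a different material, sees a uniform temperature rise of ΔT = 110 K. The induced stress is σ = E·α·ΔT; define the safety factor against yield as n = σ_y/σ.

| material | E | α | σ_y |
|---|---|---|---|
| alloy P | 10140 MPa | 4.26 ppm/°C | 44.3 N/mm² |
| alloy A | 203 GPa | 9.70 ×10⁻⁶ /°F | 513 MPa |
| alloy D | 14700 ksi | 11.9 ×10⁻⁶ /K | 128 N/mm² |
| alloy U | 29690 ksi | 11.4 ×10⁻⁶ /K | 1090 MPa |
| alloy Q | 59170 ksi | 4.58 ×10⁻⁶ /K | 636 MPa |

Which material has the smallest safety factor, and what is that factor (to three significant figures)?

alloy D, n = 0.965

Per material, after unit conversion:
  alloy P: E = 10.14, α = 4.26, σ_y = 44.30 → σ = 4.75 MPa, n = 9.32
  alloy A: E = 203.0, α = 17.5, σ_y = 513.0 → σ = 390 MPa, n = 1.32
  alloy D: E = 101.4, α = 11.9, σ_y = 128.0 → σ = 133 MPa, n = 0.965
  alloy U: E = 204.7, α = 11.4, σ_y = 1090 → σ = 257 MPa, n = 4.25
  alloy Q: E = 408.0, α = 4.58, σ_y = 636.0 → σ = 206 MPa, n = 3.09
Alloy D has the lowest safety factor, n = 0.965.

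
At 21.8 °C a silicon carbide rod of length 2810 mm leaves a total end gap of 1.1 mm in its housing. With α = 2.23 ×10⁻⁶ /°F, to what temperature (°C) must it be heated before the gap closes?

119 °C

α = 2.23×10⁻⁶/°F × 9/5 = 4.01×10⁻⁶/K.
α·L₀·ΔT = 1.1 mm ⇒ ΔT = 1.1 / (4.01×10⁻⁶ × 2810.0) = 97.52 K.
T = 21.8 + 97.52 = 119.3 °C.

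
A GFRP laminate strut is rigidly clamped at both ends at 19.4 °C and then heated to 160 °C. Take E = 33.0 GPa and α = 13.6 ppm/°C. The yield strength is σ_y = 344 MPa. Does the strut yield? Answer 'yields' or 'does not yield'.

does not yield

ΔT = 140.6 K. Constrained thermal stress σ = E·α·ΔT = 33.00×10³ MPa × 13.6×10⁻⁶ × 140.6 = 63.1 MPa (compressive).
Compare to σ_y = 344 MPa: σ < σ_y, so it does not yield.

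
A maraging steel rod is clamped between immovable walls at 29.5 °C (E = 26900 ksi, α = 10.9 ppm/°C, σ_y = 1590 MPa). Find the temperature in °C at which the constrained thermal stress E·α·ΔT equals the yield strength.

E = 26900 ksi = 185.5 GPa.
E·α·ΔT = 1590 MPa ⇒ ΔT = 1590 / (185.5×10³ × 10.9×10⁻⁶) = 786.5 K.
T = 29.5 + 786.5 = 816.0 °C.

816 °C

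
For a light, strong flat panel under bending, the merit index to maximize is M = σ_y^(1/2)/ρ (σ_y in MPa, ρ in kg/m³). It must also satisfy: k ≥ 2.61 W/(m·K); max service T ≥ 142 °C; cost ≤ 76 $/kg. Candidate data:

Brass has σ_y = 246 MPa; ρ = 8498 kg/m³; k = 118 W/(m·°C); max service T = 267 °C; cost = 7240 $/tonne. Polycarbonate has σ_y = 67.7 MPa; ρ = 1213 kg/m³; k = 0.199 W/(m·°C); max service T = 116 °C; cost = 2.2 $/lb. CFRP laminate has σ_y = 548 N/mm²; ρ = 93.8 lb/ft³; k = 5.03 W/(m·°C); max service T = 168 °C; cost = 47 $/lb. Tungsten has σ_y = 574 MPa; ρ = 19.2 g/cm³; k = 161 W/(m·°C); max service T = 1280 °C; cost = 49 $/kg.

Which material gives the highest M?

brass

Screen on constraints: k ≥ 2.61 W/(m·K); max service T ≥ 142 °C; cost ≤ 76 $/kg. Survivors: brass, tungsten.
Convert each candidate to consistent units, then evaluate M:
  brass: σ_y = 246.0 MPa, ρ = 8498 kg/m³
  tungsten: σ_y = 574.0 MPa, ρ = 19200 kg/m³
  brass: M = 1.85×10⁻³
  tungsten: M = 1.25×10⁻³
The maximum is for brass.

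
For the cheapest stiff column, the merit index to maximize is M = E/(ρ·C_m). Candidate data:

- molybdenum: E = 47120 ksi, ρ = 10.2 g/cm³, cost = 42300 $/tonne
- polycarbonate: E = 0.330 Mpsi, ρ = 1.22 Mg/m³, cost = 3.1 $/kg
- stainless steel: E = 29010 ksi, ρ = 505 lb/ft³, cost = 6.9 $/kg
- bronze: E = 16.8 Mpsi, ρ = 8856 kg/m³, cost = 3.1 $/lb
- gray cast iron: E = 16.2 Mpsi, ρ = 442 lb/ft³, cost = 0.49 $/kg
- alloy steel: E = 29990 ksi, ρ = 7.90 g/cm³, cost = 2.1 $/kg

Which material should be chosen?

Convert each candidate to consistent units, then evaluate M:
  molybdenum: E = 324.9 GPa, ρ = 10200 kg/m³, cost = 42.30 $/kg
  polycarbonate: E = 2.275 GPa, ρ = 1220 kg/m³, cost = 3.100 $/kg
  stainless steel: E = 200.0 GPa, ρ = 8089 kg/m³, cost = 6.900 $/kg
  bronze: E = 115.8 GPa, ρ = 8856 kg/m³, cost = 6.834 $/kg
  gray cast iron: E = 111.7 GPa, ρ = 7080 kg/m³, cost = 0.4900 $/kg
  alloy steel: E = 206.8 GPa, ρ = 7900 kg/m³, cost = 2.100 $/kg
  gray cast iron: M = 32.2 MN·m per $
  alloy steel: M = 12.5 MN·m per $
  stainless steel: M = 3.58 MN·m per $
  bronze: M = 1.91 MN·m per $
  molybdenum: M = 0.753 MN·m per $
  polycarbonate: M = 0.602 MN·m per $
Gray cast iron ranks first.

gray cast iron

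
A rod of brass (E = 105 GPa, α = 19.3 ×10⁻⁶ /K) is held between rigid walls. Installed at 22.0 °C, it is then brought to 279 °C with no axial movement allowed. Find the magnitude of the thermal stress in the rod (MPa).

ΔT = 257.0 K. Constrained thermal stress σ = E·α·ΔT = 105.0×10³ MPa × 19.3×10⁻⁶ × 257.0 = 521 MPa (compressive).

521 MPa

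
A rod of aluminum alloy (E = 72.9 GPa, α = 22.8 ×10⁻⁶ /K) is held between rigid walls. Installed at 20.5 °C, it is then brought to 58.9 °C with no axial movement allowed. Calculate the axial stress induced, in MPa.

63.8 MPa

ΔT = 38.40 K. Constrained thermal stress σ = E·α·ΔT = 72.90×10³ MPa × 22.8×10⁻⁶ × 38.40 = 63.8 MPa (compressive).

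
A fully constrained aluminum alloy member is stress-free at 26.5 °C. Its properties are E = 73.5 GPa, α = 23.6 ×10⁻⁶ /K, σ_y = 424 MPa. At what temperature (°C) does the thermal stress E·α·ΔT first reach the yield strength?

271 °C

E·α·ΔT = 424.0 MPa ⇒ ΔT = 424.0 / (73.50×10³ × 23.6×10⁻⁶) = 244.4 K.
T = 26.5 + 244.4 = 270.9 °C.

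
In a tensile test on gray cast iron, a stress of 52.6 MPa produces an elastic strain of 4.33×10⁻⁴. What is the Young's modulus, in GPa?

121 GPa

E = σ/ε = 52.6 MPa / 4.33×10⁻⁴ = 121500 MPa = 121 GPa.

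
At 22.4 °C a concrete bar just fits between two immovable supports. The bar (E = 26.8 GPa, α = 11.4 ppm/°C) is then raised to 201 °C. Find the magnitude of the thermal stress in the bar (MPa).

54.6 MPa

ΔT = 178.6 K. Constrained thermal stress σ = E·α·ΔT = 26.80×10³ MPa × 11.4×10⁻⁶ × 178.6 = 54.6 MPa (compressive).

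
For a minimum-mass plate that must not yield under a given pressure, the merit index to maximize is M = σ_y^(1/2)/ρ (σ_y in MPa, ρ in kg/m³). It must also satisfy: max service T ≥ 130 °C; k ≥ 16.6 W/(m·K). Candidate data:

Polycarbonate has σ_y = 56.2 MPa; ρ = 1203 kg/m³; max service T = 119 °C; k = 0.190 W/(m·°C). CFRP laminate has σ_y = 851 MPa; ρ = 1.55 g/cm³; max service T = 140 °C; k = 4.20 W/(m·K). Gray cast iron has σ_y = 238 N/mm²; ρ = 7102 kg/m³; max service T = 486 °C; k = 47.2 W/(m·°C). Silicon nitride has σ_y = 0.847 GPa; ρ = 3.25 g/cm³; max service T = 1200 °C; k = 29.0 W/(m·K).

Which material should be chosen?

Screen on constraints: max service T ≥ 130 °C; k ≥ 16.6 W/(m·K). Survivors: gray cast iron, silicon nitride.
Normalizing units and computing the index:
  gray cast iron: σ_y = 238.0 MPa, ρ = 7102 kg/m³
  silicon nitride: σ_y = 847.0 MPa, ρ = 3250 kg/m³
  silicon nitride: M = 8.95×10⁻³
  gray cast iron: M = 2.17×10⁻³
Highest index: silicon nitride.

silicon nitride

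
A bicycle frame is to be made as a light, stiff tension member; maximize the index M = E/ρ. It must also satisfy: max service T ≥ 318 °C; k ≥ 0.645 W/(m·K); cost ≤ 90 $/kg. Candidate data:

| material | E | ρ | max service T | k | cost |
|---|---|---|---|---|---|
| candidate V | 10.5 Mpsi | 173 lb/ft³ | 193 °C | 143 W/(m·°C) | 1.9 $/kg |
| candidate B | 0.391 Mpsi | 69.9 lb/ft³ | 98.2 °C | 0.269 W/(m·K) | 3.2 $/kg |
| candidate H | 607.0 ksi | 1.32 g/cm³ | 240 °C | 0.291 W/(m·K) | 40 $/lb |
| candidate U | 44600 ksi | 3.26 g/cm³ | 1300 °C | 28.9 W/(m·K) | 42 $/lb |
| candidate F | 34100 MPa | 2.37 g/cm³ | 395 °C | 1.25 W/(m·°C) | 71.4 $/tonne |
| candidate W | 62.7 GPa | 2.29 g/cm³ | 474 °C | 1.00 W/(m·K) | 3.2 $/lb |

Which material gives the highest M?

candidate W

Screen on constraints: max service T ≥ 318 °C; k ≥ 0.645 W/(m·K); cost ≤ 90 $/kg. Survivors: candidate F, candidate W.
After converting to SI:
  candidate F: E = 34.10 GPa, ρ = 2370 kg/m³
  candidate W: E = 62.70 GPa, ρ = 2290 kg/m³
  candidate W: M = 27.4 MN·m/kg
  candidate F: M = 14.4 MN·m/kg
The maximum is for candidate W.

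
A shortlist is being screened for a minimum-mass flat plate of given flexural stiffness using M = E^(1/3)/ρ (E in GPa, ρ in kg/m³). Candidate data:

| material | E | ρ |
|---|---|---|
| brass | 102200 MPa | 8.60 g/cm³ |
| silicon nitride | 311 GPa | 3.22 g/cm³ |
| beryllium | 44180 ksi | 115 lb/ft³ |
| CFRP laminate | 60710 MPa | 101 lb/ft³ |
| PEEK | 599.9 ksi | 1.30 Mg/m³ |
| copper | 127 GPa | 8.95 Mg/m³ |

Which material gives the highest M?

beryllium

Normalizing units and computing the index:
  brass: E = 102.2 GPa, ρ = 8600 kg/m³
  silicon nitride: E = 311.0 GPa, ρ = 3220 kg/m³
  beryllium: E = 304.6 GPa, ρ = 1842 kg/m³
  CFRP laminate: E = 60.71 GPa, ρ = 1618 kg/m³
  PEEK: E = 4.136 GPa, ρ = 1300 kg/m³
  copper: E = 127.0 GPa, ρ = 8950 kg/m³
  beryllium: M = 3.65×10⁻³
  CFRP laminate: M = 2.43×10⁻³
  silicon nitride: M = 2.10×10⁻³
  PEEK: M = 1.23×10⁻³
  copper: M = 0.562×10⁻³
  brass: M = 0.544×10⁻³
Beryllium has the largest M.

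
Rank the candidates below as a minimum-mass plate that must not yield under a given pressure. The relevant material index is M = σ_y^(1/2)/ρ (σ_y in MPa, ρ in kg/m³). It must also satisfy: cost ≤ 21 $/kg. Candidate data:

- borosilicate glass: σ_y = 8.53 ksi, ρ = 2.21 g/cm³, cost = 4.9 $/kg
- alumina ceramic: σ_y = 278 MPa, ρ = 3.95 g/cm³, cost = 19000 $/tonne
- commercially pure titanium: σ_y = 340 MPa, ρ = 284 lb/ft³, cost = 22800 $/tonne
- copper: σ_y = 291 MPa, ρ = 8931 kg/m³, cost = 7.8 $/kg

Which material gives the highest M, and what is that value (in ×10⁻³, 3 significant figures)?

Screen on constraints: cost ≤ 21 $/kg. Survivors: borosilicate glass, alumina ceramic, copper.
After converting to SI:
  borosilicate glass: σ_y = 58.81 MPa, ρ = 2210 kg/m³
  alumina ceramic: σ_y = 278.0 MPa, ρ = 3950 kg/m³
  copper: σ_y = 291.0 MPa, ρ = 8931 kg/m³
  alumina ceramic: M = 4.22×10⁻³
  borosilicate glass: M = 3.47×10⁻³
  copper: M = 1.91×10⁻³
Alumina ceramic ranks first.

alumina ceramic, M = 4.22×10⁻³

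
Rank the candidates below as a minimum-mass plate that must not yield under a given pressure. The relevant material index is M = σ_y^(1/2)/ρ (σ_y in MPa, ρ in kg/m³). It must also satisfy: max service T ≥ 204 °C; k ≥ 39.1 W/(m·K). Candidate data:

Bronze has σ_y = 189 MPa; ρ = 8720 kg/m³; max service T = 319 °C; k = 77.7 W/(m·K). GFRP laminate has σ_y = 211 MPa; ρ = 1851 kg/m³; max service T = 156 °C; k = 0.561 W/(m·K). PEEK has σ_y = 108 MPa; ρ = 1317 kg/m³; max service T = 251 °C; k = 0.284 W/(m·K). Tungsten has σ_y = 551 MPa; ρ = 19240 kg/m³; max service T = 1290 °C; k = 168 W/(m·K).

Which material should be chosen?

Screen on constraints: max service T ≥ 204 °C; k ≥ 39.1 W/(m·K). Survivors: bronze, tungsten.
Computing M directly (units already consistent):
  bronze: M = 1.58×10⁻³
  tungsten: M = 1.22×10⁻³
Bronze has the largest M.

bronze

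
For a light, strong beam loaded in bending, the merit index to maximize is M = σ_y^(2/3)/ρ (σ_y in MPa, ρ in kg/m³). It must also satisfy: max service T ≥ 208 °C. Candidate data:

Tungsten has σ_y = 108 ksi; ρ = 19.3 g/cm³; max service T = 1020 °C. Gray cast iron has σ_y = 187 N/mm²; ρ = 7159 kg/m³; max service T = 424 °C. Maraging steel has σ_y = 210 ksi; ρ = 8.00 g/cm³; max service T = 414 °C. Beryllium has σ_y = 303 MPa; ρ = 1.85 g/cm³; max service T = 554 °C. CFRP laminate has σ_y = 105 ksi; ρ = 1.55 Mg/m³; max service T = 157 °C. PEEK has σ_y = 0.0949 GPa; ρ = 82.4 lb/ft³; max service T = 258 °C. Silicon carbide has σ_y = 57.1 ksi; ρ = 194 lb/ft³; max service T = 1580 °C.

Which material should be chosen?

beryllium

Screen on constraints: max service T ≥ 208 °C. Survivors: tungsten, gray cast iron, maraging steel, beryllium, PEEK, silicon carbide.
In SI units:
  tungsten: σ_y = 744.6 MPa, ρ = 19300 kg/m³
  gray cast iron: σ_y = 187.0 MPa, ρ = 7159 kg/m³
  maraging steel: σ_y = 1448 MPa, ρ = 8000 kg/m³
  beryllium: σ_y = 303.0 MPa, ρ = 1850 kg/m³
  PEEK: σ_y = 94.90 MPa, ρ = 1320 kg/m³
  silicon carbide: σ_y = 393.7 MPa, ρ = 3108 kg/m³
  beryllium: M = 24.4×10⁻³
  silicon carbide: M = 17.3×10⁻³
  maraging steel: M = 16.0×10⁻³
  PEEK: M = 15.8×10⁻³
  gray cast iron: M = 4.57×10⁻³
  tungsten: M = 4.26×10⁻³
Beryllium has the largest M.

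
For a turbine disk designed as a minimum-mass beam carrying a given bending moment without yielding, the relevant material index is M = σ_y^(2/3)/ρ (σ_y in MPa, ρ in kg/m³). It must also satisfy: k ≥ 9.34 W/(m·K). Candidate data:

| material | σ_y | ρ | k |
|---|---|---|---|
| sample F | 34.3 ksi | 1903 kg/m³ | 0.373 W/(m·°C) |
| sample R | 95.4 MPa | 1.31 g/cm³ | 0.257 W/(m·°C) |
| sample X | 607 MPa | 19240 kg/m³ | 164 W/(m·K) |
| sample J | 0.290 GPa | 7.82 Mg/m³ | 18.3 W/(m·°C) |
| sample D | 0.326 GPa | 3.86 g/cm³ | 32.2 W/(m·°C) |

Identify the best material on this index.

sample D

Screen on constraints: k ≥ 9.34 W/(m·K). Survivors: sample X, sample J, sample D.
Putting every candidate on a common basis:
  sample X: σ_y = 607.0 MPa, ρ = 19240 kg/m³
  sample J: σ_y = 290.0 MPa, ρ = 7820 kg/m³
  sample D: σ_y = 326.0 MPa, ρ = 3860 kg/m³
  sample D: M = 12.3×10⁻³
  sample J: M = 5.60×10⁻³
  sample X: M = 3.73×10⁻³
Sample D has the largest M.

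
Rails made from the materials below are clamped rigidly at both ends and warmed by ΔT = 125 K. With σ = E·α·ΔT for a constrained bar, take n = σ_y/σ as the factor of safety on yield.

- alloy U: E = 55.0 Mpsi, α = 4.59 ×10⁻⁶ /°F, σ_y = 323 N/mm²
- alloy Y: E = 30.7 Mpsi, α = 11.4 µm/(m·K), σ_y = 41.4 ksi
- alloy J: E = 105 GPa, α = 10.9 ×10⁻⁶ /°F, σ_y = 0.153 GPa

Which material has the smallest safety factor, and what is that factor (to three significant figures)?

Converting E to GPa, α to ×10⁻⁶/K, σ_y to MPa, then σ and n for each:
  alloy U: E = 379.2, α = 8.26, σ_y = 323.0 → σ = 392 MPa, n = 0.825
  alloy Y: E = 211.7, α = 11.4, σ_y = 285.4 → σ = 302 MPa, n = 0.946
  alloy J: E = 105.0, α = 19.6, σ_y = 153.0 → σ = 258 MPa, n = 0.594
The minimum is alloy J at n = 0.594.

alloy J, n = 0.594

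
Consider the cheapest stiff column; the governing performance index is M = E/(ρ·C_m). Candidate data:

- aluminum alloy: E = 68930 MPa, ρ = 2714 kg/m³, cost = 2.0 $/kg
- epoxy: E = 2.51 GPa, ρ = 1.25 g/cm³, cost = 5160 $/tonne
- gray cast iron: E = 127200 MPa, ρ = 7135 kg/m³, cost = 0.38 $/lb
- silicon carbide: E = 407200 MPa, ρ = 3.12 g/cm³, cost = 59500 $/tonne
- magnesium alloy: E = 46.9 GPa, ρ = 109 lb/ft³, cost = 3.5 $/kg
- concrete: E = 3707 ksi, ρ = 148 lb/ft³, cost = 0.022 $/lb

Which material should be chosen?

Putting every candidate on a common basis:
  aluminum alloy: E = 68.93 GPa, ρ = 2714 kg/m³, cost = 2.000 $/kg
  epoxy: E = 2.510 GPa, ρ = 1250 kg/m³, cost = 5.160 $/kg
  gray cast iron: E = 127.2 GPa, ρ = 7135 kg/m³, cost = 0.8377 $/kg
  silicon carbide: E = 407.2 GPa, ρ = 3120 kg/m³, cost = 59.50 $/kg
  magnesium alloy: E = 46.90 GPa, ρ = 1746 kg/m³, cost = 3.500 $/kg
  concrete: E = 25.56 GPa, ρ = 2371 kg/m³, cost = 0.04850 $/kg
  concrete: M = 222 MN·m per $
  gray cast iron: M = 21.3 MN·m per $
  aluminum alloy: M = 12.7 MN·m per $
  magnesium alloy: M = 7.67 MN·m per $
  silicon carbide: M = 2.19 MN·m per $
  epoxy: M = 0.389 MN·m per $
Highest index: concrete.

concrete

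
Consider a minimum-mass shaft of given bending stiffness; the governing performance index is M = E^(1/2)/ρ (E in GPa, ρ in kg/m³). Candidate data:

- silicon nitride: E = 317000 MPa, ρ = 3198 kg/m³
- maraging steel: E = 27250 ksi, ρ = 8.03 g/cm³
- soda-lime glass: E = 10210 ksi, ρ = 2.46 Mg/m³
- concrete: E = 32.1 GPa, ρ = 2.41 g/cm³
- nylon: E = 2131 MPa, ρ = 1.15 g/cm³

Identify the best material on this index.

silicon nitride

Convert each candidate to consistent units, then evaluate M:
  silicon nitride: E = 317.0 GPa, ρ = 3198 kg/m³
  maraging steel: E = 187.9 GPa, ρ = 8030 kg/m³
  soda-lime glass: E = 70.40 GPa, ρ = 2460 kg/m³
  concrete: E = 32.10 GPa, ρ = 2410 kg/m³
  nylon: E = 2.131 GPa, ρ = 1150 kg/m³
  silicon nitride: M = 5.57×10⁻³
  soda-lime glass: M = 3.41×10⁻³
  concrete: M = 2.35×10⁻³
  maraging steel: M = 1.71×10⁻³
  nylon: M = 1.27×10⁻³
Highest index: silicon nitride.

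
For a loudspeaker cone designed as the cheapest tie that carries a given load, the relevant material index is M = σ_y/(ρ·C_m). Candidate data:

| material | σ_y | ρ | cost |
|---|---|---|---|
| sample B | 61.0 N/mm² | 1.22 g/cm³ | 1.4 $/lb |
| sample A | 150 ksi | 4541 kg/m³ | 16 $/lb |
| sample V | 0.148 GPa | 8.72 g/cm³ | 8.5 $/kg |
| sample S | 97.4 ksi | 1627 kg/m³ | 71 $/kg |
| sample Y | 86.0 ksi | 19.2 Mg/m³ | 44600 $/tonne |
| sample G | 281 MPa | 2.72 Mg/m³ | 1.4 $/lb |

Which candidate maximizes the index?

sample G

In SI units:
  sample B: σ_y = 61.00 MPa, ρ = 1220 kg/m³, cost = 3.086 $/kg
  sample A: σ_y = 1034 MPa, ρ = 4541 kg/m³, cost = 35.27 $/kg
  sample V: σ_y = 148.0 MPa, ρ = 8720 kg/m³, cost = 8.500 $/kg
  sample S: σ_y = 671.5 MPa, ρ = 1627 kg/m³, cost = 71.00 $/kg
  sample Y: σ_y = 592.9 MPa, ρ = 19200 kg/m³, cost = 44.60 $/kg
  sample G: σ_y = 281.0 MPa, ρ = 2720 kg/m³, cost = 3.086 $/kg
  sample G: M = 33.5 kN·m per $
  sample B: M = 16.2 kN·m per $
  sample A: M = 6.46 kN·m per $
  sample S: M = 5.81 kN·m per $
  sample V: M = 2.00 kN·m per $
  sample Y: M = 0.692 kN·m per $
Sample G ranks first.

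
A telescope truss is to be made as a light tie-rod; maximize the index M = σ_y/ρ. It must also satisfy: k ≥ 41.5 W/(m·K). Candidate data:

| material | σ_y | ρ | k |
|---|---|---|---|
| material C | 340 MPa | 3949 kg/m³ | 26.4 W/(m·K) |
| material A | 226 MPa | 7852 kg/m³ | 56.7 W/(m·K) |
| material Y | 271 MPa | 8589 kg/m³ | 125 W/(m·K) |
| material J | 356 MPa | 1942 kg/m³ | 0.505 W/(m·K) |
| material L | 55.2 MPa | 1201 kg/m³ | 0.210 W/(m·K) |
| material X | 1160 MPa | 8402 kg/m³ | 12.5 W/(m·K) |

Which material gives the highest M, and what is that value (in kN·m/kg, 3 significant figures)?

material Y, M = 31.6 kN·m/kg

Screen on constraints: k ≥ 41.5 W/(m·K). Survivors: material A, material Y.
Computing M directly (units already consistent):
  material Y: M = 31.6 kN·m/kg
  material A: M = 28.8 kN·m/kg
Material Y ranks first.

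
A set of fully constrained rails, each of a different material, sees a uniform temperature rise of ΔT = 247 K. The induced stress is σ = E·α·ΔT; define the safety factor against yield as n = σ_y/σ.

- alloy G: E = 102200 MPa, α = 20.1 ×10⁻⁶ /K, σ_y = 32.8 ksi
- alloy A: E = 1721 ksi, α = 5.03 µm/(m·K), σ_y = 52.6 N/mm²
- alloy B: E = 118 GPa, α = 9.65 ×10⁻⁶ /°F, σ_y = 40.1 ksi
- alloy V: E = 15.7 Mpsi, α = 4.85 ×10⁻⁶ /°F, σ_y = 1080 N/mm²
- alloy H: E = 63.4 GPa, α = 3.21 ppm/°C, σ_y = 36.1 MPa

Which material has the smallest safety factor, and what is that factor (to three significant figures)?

With everything in SI (GPa, ×10⁻⁶/K, MPa):
  alloy G: E = 102.2, α = 20.1, σ_y = 226.1 → σ = 507 MPa, n = 0.446
  alloy A: E = 11.87, α = 5.03, σ_y = 52.60 → σ = 14.7 MPa, n = 3.57
  alloy B: E = 118.0, α = 17.4, σ_y = 276.5 → σ = 506 MPa, n = 0.546
  alloy V: E = 108.2, α = 8.73, σ_y = 1080 → σ = 233 MPa, n = 4.63
  alloy H: E = 63.40, α = 3.21, σ_y = 36.10 → σ = 50.3 MPa, n = 0.718
Smallest n: alloy G with n = 0.446.

alloy G, n = 0.446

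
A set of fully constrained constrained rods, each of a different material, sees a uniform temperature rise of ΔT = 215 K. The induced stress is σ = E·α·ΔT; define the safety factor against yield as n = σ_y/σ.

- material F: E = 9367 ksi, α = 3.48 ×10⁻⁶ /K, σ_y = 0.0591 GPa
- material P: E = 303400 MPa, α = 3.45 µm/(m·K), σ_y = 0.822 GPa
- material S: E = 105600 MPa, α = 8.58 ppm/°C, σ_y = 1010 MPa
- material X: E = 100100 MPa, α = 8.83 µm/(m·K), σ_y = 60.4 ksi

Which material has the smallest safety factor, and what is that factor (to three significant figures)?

material F, n = 1.22

Converting E to GPa, α to ×10⁻⁶/K, σ_y to MPa, then σ and n for each:
  material F: E = 64.58, α = 3.48, σ_y = 59.10 → σ = 48.3 MPa, n = 1.22
  material P: E = 303.4, α = 3.45, σ_y = 822.0 → σ = 225 MPa, n = 3.65
  material S: E = 105.6, α = 8.58, σ_y = 1010 → σ = 195 MPa, n = 5.18
  material X: E = 100.1, α = 8.83, σ_y = 416.4 → σ = 190 MPa, n = 2.19
The minimum is material F at n = 1.22.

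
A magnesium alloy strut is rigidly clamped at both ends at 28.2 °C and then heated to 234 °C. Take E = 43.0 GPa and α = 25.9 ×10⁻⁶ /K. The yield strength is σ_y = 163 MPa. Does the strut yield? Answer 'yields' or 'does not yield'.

yields

ΔT = 205.8 K. Constrained thermal stress σ = E·α·ΔT = 43.00×10³ MPa × 25.9×10⁻⁶ × 205.8 = 229 MPa (compressive).
Compare to σ_y = 163 MPa: σ ≥ σ_y, so it yields.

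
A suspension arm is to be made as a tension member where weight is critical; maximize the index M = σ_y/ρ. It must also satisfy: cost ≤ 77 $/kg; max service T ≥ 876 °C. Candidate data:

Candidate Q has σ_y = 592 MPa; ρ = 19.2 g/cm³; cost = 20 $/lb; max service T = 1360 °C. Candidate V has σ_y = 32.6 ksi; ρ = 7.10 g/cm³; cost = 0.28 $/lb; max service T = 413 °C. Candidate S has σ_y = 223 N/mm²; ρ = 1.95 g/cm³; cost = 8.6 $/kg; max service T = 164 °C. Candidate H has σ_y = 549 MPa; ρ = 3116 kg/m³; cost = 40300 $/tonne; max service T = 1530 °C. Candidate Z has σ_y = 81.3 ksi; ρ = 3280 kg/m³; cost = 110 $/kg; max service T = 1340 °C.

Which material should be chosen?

candidate H

Screen on constraints: cost ≤ 77 $/kg; max service T ≥ 876 °C. Survivors: candidate Q, candidate H.
Normalizing units and computing the index:
  candidate Q: σ_y = 592.0 MPa, ρ = 19200 kg/m³
  candidate H: σ_y = 549.0 MPa, ρ = 3116 kg/m³
  candidate H: M = 176 kN·m/kg
  candidate Q: M = 30.8 kN·m/kg
Candidate H has the largest M.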